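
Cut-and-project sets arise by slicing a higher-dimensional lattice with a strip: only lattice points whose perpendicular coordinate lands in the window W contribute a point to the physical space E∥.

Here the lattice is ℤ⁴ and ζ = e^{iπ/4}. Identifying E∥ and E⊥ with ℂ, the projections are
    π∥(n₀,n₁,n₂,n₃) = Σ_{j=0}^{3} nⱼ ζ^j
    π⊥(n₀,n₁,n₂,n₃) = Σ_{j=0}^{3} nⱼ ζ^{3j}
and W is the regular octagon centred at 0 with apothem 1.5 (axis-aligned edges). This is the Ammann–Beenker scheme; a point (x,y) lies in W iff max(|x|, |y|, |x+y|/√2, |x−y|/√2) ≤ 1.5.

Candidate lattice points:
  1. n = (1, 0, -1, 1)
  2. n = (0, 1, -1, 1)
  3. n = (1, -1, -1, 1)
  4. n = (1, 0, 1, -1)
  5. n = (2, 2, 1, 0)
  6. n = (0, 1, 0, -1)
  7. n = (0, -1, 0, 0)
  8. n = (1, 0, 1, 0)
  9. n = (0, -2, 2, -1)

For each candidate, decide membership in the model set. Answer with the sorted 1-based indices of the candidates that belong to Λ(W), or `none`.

5, 6, 7, 8

π⊥(n) = n₀ + n₁ζ³ + n₂ζ⁶ + n₃ζ⁹ where ζ = e^{iπ/4}.
#1 (1, 0, -1, 1): internal (1.707107, 1.707107); octagon support 2.414214 vs apothem 1.5 → ∉ W
#2 (0, 1, -1, 1): internal (0.000000, 2.414214); octagon support 2.414214 vs apothem 1.5 → ∉ W
#3 (1, -1, -1, 1): internal (2.414214, 1.000000); octagon support 2.414214 vs apothem 1.5 → ∉ W
#4 (1, 0, 1, -1): internal (0.292893, -1.707107); octagon support 1.707107 vs apothem 1.5 → ∉ W
#5 (2, 2, 1, 0): internal (0.585786, 0.414214); octagon support 0.707107 vs apothem 1.5 → ∈ W
#6 (0, 1, 0, -1): internal (-1.414214, 0.000000); octagon support 1.414214 vs apothem 1.5 → ∈ W
#7 (0, -1, 0, 0): internal (0.707107, -0.707107); octagon support 1.000000 vs apothem 1.5 → ∈ W
#8 (1, 0, 1, 0): internal (1.000000, -1.000000); octagon support 1.414214 vs apothem 1.5 → ∈ W
#9 (0, -2, 2, -1): internal (0.707107, -4.121320); octagon support 4.121320 vs apothem 1.5 → ∉ W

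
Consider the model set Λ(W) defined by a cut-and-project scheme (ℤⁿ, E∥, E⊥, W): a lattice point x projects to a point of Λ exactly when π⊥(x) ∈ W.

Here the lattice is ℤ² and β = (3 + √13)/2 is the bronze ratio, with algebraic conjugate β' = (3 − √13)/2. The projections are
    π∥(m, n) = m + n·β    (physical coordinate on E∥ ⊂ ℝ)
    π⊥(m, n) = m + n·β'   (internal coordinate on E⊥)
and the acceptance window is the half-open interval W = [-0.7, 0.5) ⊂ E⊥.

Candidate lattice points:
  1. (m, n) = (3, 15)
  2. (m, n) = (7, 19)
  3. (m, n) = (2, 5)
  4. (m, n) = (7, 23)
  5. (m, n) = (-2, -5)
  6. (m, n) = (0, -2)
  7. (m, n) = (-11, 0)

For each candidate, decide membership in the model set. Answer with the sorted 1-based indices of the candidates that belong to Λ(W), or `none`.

3, 4, 5

Numerically β ≈ 3.3028 and β' = −1/β ≈ -0.3028.
[1] lift (3,15): star map gives -1.5416; window check -0.7 ≤ -1.5416 < 0.5 is false → out
[2] lift (7,19): star map gives 1.2473; window check -0.7 ≤ 1.2473 < 0.5 is false → out
[3] lift (2,5): star map gives 0.4861; window check -0.7 ≤ 0.4861 < 0.5 is true → IN Λ
[4] lift (7,23): star map gives 0.0362; window check -0.7 ≤ 0.0362 < 0.5 is true → IN Λ
[5] lift (-2,-5): star map gives -0.4861; window check -0.7 ≤ -0.4861 < 0.5 is true → IN Λ
[6] lift (0,-2): star map gives 0.6056; window check -0.7 ≤ 0.6056 < 0.5 is false → out
[7] lift (-11,0): star map gives -11.0000; window check -0.7 ≤ -11.0000 < 0.5 is false → out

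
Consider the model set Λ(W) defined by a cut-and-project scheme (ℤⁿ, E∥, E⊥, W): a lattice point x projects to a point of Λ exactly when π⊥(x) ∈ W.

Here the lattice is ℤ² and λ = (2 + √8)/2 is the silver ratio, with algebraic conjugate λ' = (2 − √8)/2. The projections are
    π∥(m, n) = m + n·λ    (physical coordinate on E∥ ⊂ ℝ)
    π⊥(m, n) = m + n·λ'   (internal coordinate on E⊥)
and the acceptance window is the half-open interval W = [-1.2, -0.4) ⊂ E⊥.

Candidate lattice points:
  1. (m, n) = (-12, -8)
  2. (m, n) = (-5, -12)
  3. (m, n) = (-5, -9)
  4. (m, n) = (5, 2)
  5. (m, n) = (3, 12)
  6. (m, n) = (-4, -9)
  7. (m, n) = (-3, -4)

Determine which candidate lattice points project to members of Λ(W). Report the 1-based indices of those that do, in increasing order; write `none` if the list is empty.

Numerically λ ≈ 2.414214 and λ' = −1/λ ≈ -0.414214.
[1] lift (-12,-8): star map gives -8.686292; window check -1.2 ≤ -8.686292 < -0.4 is false → out
[2] lift (-5,-12): star map gives -0.029437; window check -1.2 ≤ -0.029437 < -0.4 is false → out
[3] lift (-5,-9): star map gives -1.272078; window check -1.2 ≤ -1.272078 < -0.4 is false → out
[4] lift (5,2): star map gives 4.171573; window check -1.2 ≤ 4.171573 < -0.4 is false → out
[5] lift (3,12): star map gives -1.970563; window check -1.2 ≤ -1.970563 < -0.4 is false → out
[6] lift (-4,-9): star map gives -0.272078; window check -1.2 ≤ -0.272078 < -0.4 is false → out
[7] lift (-3,-4): star map gives -1.343146; window check -1.2 ≤ -1.343146 < -0.4 is false → out

none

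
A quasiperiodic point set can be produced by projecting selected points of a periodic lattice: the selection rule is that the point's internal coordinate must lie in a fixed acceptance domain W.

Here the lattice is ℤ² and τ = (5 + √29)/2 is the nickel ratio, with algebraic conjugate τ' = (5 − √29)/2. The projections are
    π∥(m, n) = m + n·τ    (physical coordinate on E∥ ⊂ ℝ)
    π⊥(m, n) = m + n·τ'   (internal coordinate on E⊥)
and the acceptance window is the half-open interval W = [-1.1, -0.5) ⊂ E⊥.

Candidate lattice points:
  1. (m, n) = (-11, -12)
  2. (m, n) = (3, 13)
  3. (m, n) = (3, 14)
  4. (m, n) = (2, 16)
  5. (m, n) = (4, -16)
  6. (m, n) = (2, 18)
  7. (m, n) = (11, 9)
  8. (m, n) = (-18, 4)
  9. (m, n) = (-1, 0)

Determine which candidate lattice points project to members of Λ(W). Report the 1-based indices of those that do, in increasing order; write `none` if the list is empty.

4, 9

τ' = (5−√29)/2 ≈ -0.192582.
candidate 1: (m,n)=(-11,-12) → π∥ = -11-12·τ ≈ -73.310989, π⊥ = -11-12·τ' ≈ -8.689011 ∉ [-1.1, -0.5) ⇒ out
candidate 2: (m,n)=(3,13) → π∥ = 3+13·τ ≈ 70.503571, π⊥ = 3+13·τ' ≈ 0.496429 ∉ [-1.1, -0.5) ⇒ out
candidate 3: (m,n)=(3,14) → π∥ = 3+14·τ ≈ 75.696154, π⊥ = 3+14·τ' ≈ 0.303846 ∉ [-1.1, -0.5) ⇒ out
candidate 4: (m,n)=(2,16) → π∥ = 2+16·τ ≈ 85.081318, π⊥ = 2+16·τ' ≈ -1.081318 ∈ [-1.1, -0.5) ⇒ IN Λ
candidate 5: (m,n)=(4,-16) → π∥ = 4-16·τ ≈ -79.081318, π⊥ = 4-16·τ' ≈ 7.081318 ∉ [-1.1, -0.5) ⇒ out
candidate 6: (m,n)=(2,18) → π∥ = 2+18·τ ≈ 95.466483, π⊥ = 2+18·τ' ≈ -1.466483 ∉ [-1.1, -0.5) ⇒ out
candidate 7: (m,n)=(11,9) → π∥ = 11+9·τ ≈ 57.733242, π⊥ = 11+9·τ' ≈ 9.266758 ∉ [-1.1, -0.5) ⇒ out
candidate 8: (m,n)=(-18,4) → π∥ = -18+4·τ ≈ 2.770330, π⊥ = -18+4·τ' ≈ -18.770330 ∉ [-1.1, -0.5) ⇒ out
candidate 9: (m,n)=(-1,0) → π∥ = -1+0·τ ≈ -1.000000, π⊥ = -1+0·τ' ≈ -1.000000 ∈ [-1.1, -0.5) ⇒ IN Λ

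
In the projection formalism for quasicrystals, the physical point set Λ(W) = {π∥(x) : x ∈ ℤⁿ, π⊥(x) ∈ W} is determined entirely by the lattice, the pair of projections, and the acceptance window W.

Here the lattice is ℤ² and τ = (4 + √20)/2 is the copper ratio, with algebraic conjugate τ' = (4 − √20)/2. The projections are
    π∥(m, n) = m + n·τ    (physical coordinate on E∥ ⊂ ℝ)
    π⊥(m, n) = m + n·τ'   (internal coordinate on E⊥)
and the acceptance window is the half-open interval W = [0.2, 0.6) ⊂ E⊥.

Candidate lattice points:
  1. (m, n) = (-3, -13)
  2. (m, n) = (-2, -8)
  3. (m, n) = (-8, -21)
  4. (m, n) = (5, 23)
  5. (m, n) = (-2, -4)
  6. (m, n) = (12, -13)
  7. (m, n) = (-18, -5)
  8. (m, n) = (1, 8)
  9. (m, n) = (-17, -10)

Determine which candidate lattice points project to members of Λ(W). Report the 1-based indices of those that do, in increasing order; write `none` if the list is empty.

Numerically τ ≈ 4.2361 and τ' = −1/τ ≈ -0.2361.
#1 (-3,-13): internal coord -3 + (-13)·τ' = +0.0689; +0.0689 ∉ [0.2, 0.6) → out
#2 (-2,-8): internal coord -2 + (-8)·τ' = -0.1115; -0.1115 ∉ [0.2, 0.6) → out
#3 (-8,-21): internal coord -8 + (-21)·τ' = -3.0426; -3.0426 ∉ [0.2, 0.6) → out
#4 (5,23): internal coord 5 + (23)·τ' = -0.4296; -0.4296 ∉ [0.2, 0.6) → out
#5 (-2,-4): internal coord -2 + (-4)·τ' = -1.0557; -1.0557 ∉ [0.2, 0.6) → out
#6 (12,-13): internal coord 12 + (-13)·τ' = +15.0689; +15.0689 ∉ [0.2, 0.6) → out
#7 (-18,-5): internal coord -18 + (-5)·τ' = -16.8197; -16.8197 ∉ [0.2, 0.6) → out
#8 (1,8): internal coord 1 + (8)·τ' = -0.8885; -0.8885 ∉ [0.2, 0.6) → out
#9 (-17,-10): internal coord -17 + (-10)·τ' = -14.6393; -14.6393 ∉ [0.2, 0.6) → out

none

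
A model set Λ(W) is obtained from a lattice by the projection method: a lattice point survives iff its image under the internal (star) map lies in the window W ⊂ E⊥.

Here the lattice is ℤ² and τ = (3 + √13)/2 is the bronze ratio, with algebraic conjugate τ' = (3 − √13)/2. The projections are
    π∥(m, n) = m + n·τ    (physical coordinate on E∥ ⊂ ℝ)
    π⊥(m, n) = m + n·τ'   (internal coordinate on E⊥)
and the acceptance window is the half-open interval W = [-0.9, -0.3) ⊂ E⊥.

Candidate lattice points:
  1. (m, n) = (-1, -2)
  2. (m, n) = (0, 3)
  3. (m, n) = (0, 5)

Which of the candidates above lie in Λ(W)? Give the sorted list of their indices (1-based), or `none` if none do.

1

τ' = (3−√13)/2 ≈ -0.302776.
#1 (-1,-2): internal coord -1 + (-2)·τ' = -0.394449; -0.394449 ∈ [-0.9, -0.3) → IN Λ
#2 (0,3): internal coord 0 + (3)·τ' = -0.908327; -0.908327 ∉ [-0.9, -0.3) → out
#3 (0,5): internal coord 0 + (5)·τ' = -1.513878; -1.513878 ∉ [-0.9, -0.3) → out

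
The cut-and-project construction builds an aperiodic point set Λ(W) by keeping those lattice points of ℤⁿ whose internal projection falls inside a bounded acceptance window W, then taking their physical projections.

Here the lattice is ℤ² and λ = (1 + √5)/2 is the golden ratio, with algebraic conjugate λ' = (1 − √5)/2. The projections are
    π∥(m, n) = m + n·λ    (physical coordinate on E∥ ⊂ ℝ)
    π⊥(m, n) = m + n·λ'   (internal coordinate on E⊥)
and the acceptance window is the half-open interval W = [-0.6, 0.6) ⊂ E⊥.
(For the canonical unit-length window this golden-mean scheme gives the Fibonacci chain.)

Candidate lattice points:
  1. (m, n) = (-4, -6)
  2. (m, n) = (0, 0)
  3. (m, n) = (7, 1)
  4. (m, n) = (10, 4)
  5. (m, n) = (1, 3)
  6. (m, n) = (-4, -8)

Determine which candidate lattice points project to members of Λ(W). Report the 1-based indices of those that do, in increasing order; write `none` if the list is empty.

1, 2

Compute λ' = (1−√5)/2 = -0.618034, so π⊥(m,n) = m -0.618034·n.
[1] lift (-4,-6): star map gives -0.291796; window check -0.6 ≤ -0.291796 < 0.6 is true → IN Λ
[2] lift (0,0): star map gives 0.000000; window check -0.6 ≤ 0.000000 < 0.6 is true → IN Λ
[3] lift (7,1): star map gives 6.381966; window check -0.6 ≤ 6.381966 < 0.6 is false → out
[4] lift (10,4): star map gives 7.527864; window check -0.6 ≤ 7.527864 < 0.6 is false → out
[5] lift (1,3): star map gives -0.854102; window check -0.6 ≤ -0.854102 < 0.6 is false → out
[6] lift (-4,-8): star map gives 0.944272; window check -0.6 ≤ 0.944272 < 0.6 is false → out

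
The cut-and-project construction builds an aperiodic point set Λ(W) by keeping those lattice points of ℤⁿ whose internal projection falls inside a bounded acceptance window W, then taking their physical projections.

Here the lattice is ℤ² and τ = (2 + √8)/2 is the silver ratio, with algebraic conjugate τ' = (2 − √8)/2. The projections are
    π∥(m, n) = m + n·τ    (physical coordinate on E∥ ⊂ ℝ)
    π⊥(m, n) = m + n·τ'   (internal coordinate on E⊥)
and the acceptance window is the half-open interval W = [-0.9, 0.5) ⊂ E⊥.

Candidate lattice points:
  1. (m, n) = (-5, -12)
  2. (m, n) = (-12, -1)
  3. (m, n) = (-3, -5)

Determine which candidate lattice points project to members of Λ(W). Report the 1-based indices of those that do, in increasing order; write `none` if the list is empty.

1

Compute τ' = (2−√8)/2 = -0.41421, so π⊥(m,n) = m -0.41421·n.
candidate 1: (m,n)=(-5,-12) → π∥ = -5-12·τ ≈ -33.97056, π⊥ = -5-12·τ' ≈ -0.02944 ∈ [-0.9, 0.5) ⇒ IN Λ
candidate 2: (m,n)=(-12,-1) → π∥ = -12-1·τ ≈ -14.41421, π⊥ = -12-1·τ' ≈ -11.58579 ∉ [-0.9, 0.5) ⇒ out
candidate 3: (m,n)=(-3,-5) → π∥ = -3-5·τ ≈ -15.07107, π⊥ = -3-5·τ' ≈ -0.92893 ∉ [-0.9, 0.5) ⇒ out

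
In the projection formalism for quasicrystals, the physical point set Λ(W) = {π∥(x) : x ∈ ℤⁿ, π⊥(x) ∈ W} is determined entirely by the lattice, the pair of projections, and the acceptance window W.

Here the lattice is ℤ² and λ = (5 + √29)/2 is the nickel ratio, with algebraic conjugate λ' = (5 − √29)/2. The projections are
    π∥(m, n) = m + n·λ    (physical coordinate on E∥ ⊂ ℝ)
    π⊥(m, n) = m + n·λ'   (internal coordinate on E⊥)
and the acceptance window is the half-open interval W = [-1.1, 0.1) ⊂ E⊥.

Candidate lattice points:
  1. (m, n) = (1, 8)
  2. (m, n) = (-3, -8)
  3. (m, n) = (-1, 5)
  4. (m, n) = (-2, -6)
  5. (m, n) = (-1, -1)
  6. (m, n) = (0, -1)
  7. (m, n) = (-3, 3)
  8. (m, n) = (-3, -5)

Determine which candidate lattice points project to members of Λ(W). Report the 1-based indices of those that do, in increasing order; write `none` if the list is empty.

Compute λ' = (5−√29)/2 = -0.19258, so π⊥(m,n) = m -0.19258·n.
[1] lift (1,8): star map gives -0.54066; window check -1.1 ≤ -0.54066 < 0.1 is true → IN Λ
[2] lift (-3,-8): star map gives -1.45934; window check -1.1 ≤ -1.45934 < 0.1 is false → out
[3] lift (-1,5): star map gives -1.96291; window check -1.1 ≤ -1.96291 < 0.1 is false → out
[4] lift (-2,-6): star map gives -0.84451; window check -1.1 ≤ -0.84451 < 0.1 is true → IN Λ
[5] lift (-1,-1): star map gives -0.80742; window check -1.1 ≤ -0.80742 < 0.1 is true → IN Λ
[6] lift (0,-1): star map gives 0.19258; window check -1.1 ≤ 0.19258 < 0.1 is false → out
[7] lift (-3,3): star map gives -3.57775; window check -1.1 ≤ -3.57775 < 0.1 is false → out
[8] lift (-3,-5): star map gives -2.03709; window check -1.1 ≤ -2.03709 < 0.1 is false → out

1, 4, 5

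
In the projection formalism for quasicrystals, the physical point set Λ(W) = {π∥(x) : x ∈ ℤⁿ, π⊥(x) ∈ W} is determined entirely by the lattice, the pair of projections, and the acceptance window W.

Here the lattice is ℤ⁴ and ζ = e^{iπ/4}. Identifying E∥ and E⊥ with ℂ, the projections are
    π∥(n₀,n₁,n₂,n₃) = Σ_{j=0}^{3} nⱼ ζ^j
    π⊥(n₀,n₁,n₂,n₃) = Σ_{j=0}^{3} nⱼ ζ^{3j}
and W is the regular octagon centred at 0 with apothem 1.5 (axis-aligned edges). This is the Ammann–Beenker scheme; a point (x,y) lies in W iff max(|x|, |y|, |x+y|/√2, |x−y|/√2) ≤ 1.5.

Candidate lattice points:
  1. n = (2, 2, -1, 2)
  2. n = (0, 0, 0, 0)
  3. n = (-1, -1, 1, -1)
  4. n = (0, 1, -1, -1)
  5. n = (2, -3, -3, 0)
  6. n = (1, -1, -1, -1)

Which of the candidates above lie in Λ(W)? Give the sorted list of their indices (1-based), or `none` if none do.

π⊥(n) = n₀ + n₁ζ³ + n₂ζ⁶ + n₃ζ⁹ where ζ = e^{iπ/4}.
candidate 1: n = (2, 2, -1, 2) → π⊥ ≈ (+2.000000, +3.828427); max(|x|,|y|,|x±y|/√2) = 4.121320 > 1.5 ⇒ ∉ W
candidate 2: n = (0, 0, 0, 0) → π⊥ ≈ (+0.000000, +0.000000); max(|x|,|y|,|x±y|/√2) = 0.000000 ≤ 1.5 ⇒ ∈ W
candidate 3: n = (-1, -1, 1, -1) → π⊥ ≈ (-1.000000, -2.414214); max(|x|,|y|,|x±y|/√2) = 2.414214 > 1.5 ⇒ ∉ W
candidate 4: n = (0, 1, -1, -1) → π⊥ ≈ (-1.414214, +1.000000); max(|x|,|y|,|x±y|/√2) = 1.707107 > 1.5 ⇒ ∉ W
candidate 5: n = (2, -3, -3, 0) → π⊥ ≈ (+4.121320, +0.878680); max(|x|,|y|,|x±y|/√2) = 4.121320 > 1.5 ⇒ ∉ W
candidate 6: n = (1, -1, -1, -1) → π⊥ ≈ (+1.000000, -0.414214); max(|x|,|y|,|x±y|/√2) = 1.000000 ≤ 1.5 ⇒ ∈ W

2, 6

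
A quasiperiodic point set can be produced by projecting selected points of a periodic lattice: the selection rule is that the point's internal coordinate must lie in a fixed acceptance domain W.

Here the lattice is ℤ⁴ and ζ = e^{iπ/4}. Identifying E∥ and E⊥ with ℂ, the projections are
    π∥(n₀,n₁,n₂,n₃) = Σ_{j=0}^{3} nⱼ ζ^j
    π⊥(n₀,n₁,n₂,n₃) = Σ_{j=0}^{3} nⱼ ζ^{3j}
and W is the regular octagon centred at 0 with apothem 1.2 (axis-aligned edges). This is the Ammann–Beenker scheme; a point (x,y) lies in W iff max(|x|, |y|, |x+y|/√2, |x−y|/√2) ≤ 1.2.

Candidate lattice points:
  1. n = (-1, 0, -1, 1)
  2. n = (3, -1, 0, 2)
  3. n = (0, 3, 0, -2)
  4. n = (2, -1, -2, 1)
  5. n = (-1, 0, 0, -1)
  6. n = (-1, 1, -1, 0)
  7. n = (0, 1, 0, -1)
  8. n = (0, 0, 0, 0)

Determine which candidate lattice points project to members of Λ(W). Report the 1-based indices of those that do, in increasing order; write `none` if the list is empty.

With ζ = e^{iπ/4} the internal vectors are ζ^0,ζ^3,ζ^6,ζ^9.
#1 (-1, 0, -1, 1): internal (-0.292893, 1.707107); octagon support 1.707107 vs apothem 1.2 → ∉ W
#2 (3, -1, 0, 2): internal (5.121320, 0.707107); octagon support 5.121320 vs apothem 1.2 → ∉ W
#3 (0, 3, 0, -2): internal (-3.535534, 0.707107); octagon support 3.535534 vs apothem 1.2 → ∉ W
#4 (2, -1, -2, 1): internal (3.414214, 2.000000); octagon support 3.828427 vs apothem 1.2 → ∉ W
#5 (-1, 0, 0, -1): internal (-1.707107, -0.707107); octagon support 1.707107 vs apothem 1.2 → ∉ W
#6 (-1, 1, -1, 0): internal (-1.707107, 1.707107); octagon support 2.414214 vs apothem 1.2 → ∉ W
#7 (0, 1, 0, -1): internal (-1.414214, 0.000000); octagon support 1.414214 vs apothem 1.2 → ∉ W
#8 (0, 0, 0, 0): internal (0.000000, 0.000000); octagon support 0.000000 vs apothem 1.2 → ∈ W

8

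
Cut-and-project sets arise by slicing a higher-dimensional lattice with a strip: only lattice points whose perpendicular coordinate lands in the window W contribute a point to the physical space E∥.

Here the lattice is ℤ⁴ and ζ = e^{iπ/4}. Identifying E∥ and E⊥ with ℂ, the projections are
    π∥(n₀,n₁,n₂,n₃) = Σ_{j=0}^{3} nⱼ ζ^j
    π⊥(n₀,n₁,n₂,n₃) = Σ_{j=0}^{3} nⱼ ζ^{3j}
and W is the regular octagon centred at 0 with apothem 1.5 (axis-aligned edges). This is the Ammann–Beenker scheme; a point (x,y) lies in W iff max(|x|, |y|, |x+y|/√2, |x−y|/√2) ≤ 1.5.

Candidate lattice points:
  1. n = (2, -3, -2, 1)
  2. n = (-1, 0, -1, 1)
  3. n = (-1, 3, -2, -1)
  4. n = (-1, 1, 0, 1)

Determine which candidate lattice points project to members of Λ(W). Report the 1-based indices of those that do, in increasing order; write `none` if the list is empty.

π⊥(n) = n₀ + n₁ζ³ + n₂ζ⁶ + n₃ζ⁹ where ζ = e^{iπ/4}.
#1 (2, -3, -2, 1): internal (4.8284, 0.5858); octagon support 4.8284 vs apothem 1.5 → ∉ W
#2 (-1, 0, -1, 1): internal (-0.2929, 1.7071); octagon support 1.7071 vs apothem 1.5 → ∉ W
#3 (-1, 3, -2, -1): internal (-3.8284, 3.4142); octagon support 5.1213 vs apothem 1.5 → ∉ W
#4 (-1, 1, 0, 1): internal (-1.0000, 1.4142); octagon support 1.7071 vs apothem 1.5 → ∉ W

none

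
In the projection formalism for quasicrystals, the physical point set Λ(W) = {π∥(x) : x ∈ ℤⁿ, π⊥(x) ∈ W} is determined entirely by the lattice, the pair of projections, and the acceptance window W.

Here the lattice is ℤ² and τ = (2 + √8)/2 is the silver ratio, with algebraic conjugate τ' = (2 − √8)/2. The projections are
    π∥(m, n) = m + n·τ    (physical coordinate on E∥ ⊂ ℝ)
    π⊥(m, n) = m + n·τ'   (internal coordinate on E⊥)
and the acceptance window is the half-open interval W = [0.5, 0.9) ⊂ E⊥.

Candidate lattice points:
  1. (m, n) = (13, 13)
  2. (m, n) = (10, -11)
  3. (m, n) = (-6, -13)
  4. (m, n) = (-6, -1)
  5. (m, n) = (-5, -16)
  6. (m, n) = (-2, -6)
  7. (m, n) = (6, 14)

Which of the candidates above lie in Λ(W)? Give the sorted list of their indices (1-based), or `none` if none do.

Numerically τ ≈ 2.41421 and τ' = −1/τ ≈ -0.41421.
[1] lift (13,13): star map gives 7.61522; window check 0.5 ≤ 7.61522 < 0.9 is false → out
[2] lift (10,-11): star map gives 14.55635; window check 0.5 ≤ 14.55635 < 0.9 is false → out
[3] lift (-6,-13): star map gives -0.61522; window check 0.5 ≤ -0.61522 < 0.9 is false → out
[4] lift (-6,-1): star map gives -5.58579; window check 0.5 ≤ -5.58579 < 0.9 is false → out
[5] lift (-5,-16): star map gives 1.62742; window check 0.5 ≤ 1.62742 < 0.9 is false → out
[6] lift (-2,-6): star map gives 0.48528; window check 0.5 ≤ 0.48528 < 0.9 is false → out
[7] lift (6,14): star map gives 0.20101; window check 0.5 ≤ 0.20101 < 0.9 is false → out

none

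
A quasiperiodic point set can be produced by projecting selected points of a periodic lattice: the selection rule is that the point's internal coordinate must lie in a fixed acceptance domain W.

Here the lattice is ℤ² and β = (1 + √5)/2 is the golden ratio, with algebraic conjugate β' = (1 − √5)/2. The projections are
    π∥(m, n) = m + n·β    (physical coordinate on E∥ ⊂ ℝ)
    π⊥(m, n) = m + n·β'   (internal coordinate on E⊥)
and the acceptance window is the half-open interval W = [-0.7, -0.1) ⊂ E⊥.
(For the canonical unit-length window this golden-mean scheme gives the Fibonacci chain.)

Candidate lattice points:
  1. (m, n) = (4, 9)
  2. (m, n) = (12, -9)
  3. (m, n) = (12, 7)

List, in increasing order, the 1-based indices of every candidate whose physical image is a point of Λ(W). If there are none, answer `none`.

none

Numerically β ≈ 1.6180 and β' = −1/β ≈ -0.6180.
[1] lift (4,9): star map gives -1.5623; window check -0.7 ≤ -1.5623 < -0.1 is false → out
[2] lift (12,-9): star map gives 17.5623; window check -0.7 ≤ 17.5623 < -0.1 is false → out
[3] lift (12,7): star map gives 7.6738; window check -0.7 ≤ 7.6738 < -0.1 is false → out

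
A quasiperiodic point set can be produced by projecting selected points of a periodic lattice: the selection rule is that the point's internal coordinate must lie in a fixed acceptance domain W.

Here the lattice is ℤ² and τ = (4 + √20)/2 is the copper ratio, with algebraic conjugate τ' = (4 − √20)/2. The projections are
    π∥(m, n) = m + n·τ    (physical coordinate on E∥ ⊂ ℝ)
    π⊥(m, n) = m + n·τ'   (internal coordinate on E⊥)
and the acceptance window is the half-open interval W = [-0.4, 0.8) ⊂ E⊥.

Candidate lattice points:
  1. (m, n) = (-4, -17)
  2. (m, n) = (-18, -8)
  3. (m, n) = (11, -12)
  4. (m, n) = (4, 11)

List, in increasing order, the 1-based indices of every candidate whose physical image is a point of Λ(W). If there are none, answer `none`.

1

Numerically τ ≈ 4.2361 and τ' = −1/τ ≈ -0.2361.
#1 (-4,-17): internal coord -4 + (-17)·τ' = +0.0132; +0.0132 ∈ [-0.4, 0.8) → IN Λ
#2 (-18,-8): internal coord -18 + (-8)·τ' = -16.1115; -16.1115 ∉ [-0.4, 0.8) → out
#3 (11,-12): internal coord 11 + (-12)·τ' = +13.8328; +13.8328 ∉ [-0.4, 0.8) → out
#4 (4,11): internal coord 4 + (11)·τ' = +1.4033; +1.4033 ∉ [-0.4, 0.8) → out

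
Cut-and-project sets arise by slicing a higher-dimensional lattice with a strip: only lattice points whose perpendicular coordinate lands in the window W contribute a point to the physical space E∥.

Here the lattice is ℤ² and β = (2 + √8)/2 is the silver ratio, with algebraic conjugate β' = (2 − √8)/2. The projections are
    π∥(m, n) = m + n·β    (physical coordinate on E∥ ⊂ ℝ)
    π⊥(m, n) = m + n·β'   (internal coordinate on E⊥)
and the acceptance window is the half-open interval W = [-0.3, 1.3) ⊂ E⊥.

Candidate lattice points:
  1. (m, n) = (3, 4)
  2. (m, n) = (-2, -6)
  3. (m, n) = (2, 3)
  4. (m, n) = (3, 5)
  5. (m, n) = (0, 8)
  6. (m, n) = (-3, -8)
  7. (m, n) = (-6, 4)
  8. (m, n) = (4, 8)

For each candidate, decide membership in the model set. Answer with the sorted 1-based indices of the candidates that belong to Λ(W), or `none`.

β' = (2−√8)/2 ≈ -0.41421.
[1] lift (3,4): star map gives 1.34315; window check -0.3 ≤ 1.34315 < 1.3 is false → out
[2] lift (-2,-6): star map gives 0.48528; window check -0.3 ≤ 0.48528 < 1.3 is true → IN Λ
[3] lift (2,3): star map gives 0.75736; window check -0.3 ≤ 0.75736 < 1.3 is true → IN Λ
[4] lift (3,5): star map gives 0.92893; window check -0.3 ≤ 0.92893 < 1.3 is true → IN Λ
[5] lift (0,8): star map gives -3.31371; window check -0.3 ≤ -3.31371 < 1.3 is false → out
[6] lift (-3,-8): star map gives 0.31371; window check -0.3 ≤ 0.31371 < 1.3 is true → IN Λ
[7] lift (-6,4): star map gives -7.65685; window check -0.3 ≤ -7.65685 < 1.3 is false → out
[8] lift (4,8): star map gives 0.68629; window check -0.3 ≤ 0.68629 < 1.3 is true → IN Λ

2, 3, 4, 6, 8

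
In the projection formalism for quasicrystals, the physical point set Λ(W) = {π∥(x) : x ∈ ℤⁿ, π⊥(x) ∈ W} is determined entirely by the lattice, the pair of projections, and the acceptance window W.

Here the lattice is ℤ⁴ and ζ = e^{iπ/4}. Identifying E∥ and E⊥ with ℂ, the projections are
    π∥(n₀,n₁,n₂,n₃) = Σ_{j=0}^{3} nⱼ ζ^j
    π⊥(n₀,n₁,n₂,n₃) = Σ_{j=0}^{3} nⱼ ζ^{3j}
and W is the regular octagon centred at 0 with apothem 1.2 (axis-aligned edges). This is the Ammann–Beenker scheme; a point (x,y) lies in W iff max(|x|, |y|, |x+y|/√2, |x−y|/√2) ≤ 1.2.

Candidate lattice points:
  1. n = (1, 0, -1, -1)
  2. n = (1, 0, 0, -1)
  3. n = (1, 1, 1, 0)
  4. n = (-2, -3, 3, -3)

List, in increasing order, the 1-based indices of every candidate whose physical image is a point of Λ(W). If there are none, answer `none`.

1, 2, 3

Internal map: ζ^{3j} for j=0..3 gives (1,0), (−√2/2,√2/2), (0,−1), (√2/2,√2/2).
candidate 1: n = (1, 0, -1, -1) → π⊥ ≈ (+0.292893, +0.292893); max(|x|,|y|,|x±y|/√2) = 0.414214 ≤ 1.2 ⇒ ∈ W
candidate 2: n = (1, 0, 0, -1) → π⊥ ≈ (+0.292893, -0.707107); max(|x|,|y|,|x±y|/√2) = 0.707107 ≤ 1.2 ⇒ ∈ W
candidate 3: n = (1, 1, 1, 0) → π⊥ ≈ (+0.292893, -0.292893); max(|x|,|y|,|x±y|/√2) = 0.414214 ≤ 1.2 ⇒ ∈ W
candidate 4: n = (-2, -3, 3, -3) → π⊥ ≈ (-2.000000, -7.242641); max(|x|,|y|,|x±y|/√2) = 7.242641 > 1.2 ⇒ ∉ W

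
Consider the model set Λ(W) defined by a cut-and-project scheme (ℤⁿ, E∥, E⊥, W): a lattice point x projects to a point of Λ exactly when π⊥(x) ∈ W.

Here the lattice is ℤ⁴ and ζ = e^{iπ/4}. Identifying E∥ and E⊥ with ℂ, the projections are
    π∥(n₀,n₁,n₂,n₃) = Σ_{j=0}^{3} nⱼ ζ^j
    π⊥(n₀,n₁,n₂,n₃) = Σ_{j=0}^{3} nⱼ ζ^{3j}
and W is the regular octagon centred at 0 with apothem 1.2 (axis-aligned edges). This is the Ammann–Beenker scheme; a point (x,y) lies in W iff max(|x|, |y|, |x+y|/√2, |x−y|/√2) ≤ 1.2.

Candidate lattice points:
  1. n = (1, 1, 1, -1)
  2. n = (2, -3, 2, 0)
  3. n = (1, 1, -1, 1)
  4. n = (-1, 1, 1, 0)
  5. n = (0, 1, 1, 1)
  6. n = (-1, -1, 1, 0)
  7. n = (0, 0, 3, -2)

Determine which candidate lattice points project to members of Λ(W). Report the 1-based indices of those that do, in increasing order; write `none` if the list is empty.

Internal map: ζ^{3j} for j=0..3 gives (1,0), (−√2/2,√2/2), (0,−1), (√2/2,√2/2).
candidate 1: n = (1, 1, 1, -1) → π⊥ ≈ (-0.4142, -1.0000); max(|x|,|y|,|x±y|/√2) = 1.0000 ≤ 1.2 ⇒ ∈ W
candidate 2: n = (2, -3, 2, 0) → π⊥ ≈ (+4.1213, -4.1213); max(|x|,|y|,|x±y|/√2) = 5.8284 > 1.2 ⇒ ∉ W
candidate 3: n = (1, 1, -1, 1) → π⊥ ≈ (+1.0000, +2.4142); max(|x|,|y|,|x±y|/√2) = 2.4142 > 1.2 ⇒ ∉ W
candidate 4: n = (-1, 1, 1, 0) → π⊥ ≈ (-1.7071, -0.2929); max(|x|,|y|,|x±y|/√2) = 1.7071 > 1.2 ⇒ ∉ W
candidate 5: n = (0, 1, 1, 1) → π⊥ ≈ (+0.0000, +0.4142); max(|x|,|y|,|x±y|/√2) = 0.4142 ≤ 1.2 ⇒ ∈ W
candidate 6: n = (-1, -1, 1, 0) → π⊥ ≈ (-0.2929, -1.7071); max(|x|,|y|,|x±y|/√2) = 1.7071 > 1.2 ⇒ ∉ W
candidate 7: n = (0, 0, 3, -2) → π⊥ ≈ (-1.4142, -4.4142); max(|x|,|y|,|x±y|/√2) = 4.4142 > 1.2 ⇒ ∉ W

1, 5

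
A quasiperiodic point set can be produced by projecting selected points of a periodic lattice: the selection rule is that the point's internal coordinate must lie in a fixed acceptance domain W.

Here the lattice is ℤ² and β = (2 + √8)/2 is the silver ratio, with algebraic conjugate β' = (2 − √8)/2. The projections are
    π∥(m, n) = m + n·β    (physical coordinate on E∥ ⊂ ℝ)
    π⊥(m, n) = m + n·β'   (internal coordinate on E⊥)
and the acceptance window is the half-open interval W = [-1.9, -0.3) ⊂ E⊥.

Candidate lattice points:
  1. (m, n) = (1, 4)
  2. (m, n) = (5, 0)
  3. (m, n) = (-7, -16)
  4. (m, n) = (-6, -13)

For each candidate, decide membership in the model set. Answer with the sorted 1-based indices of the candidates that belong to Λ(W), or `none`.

1, 3, 4

Numerically β ≈ 2.4142 and β' = −1/β ≈ -0.4142.
candidate 1: (m,n)=(1,4) → π∥ = 1+4·β ≈ 10.6569, π⊥ = 1+4·β' ≈ -0.6569 ∈ [-1.9, -0.3) ⇒ IN Λ
candidate 2: (m,n)=(5,0) → π∥ = 5+0·β ≈ 5.0000, π⊥ = 5+0·β' ≈ 5.0000 ∉ [-1.9, -0.3) ⇒ out
candidate 3: (m,n)=(-7,-16) → π∥ = -7-16·β ≈ -45.6274, π⊥ = -7-16·β' ≈ -0.3726 ∈ [-1.9, -0.3) ⇒ IN Λ
candidate 4: (m,n)=(-6,-13) → π∥ = -6-13·β ≈ -37.3848, π⊥ = -6-13·β' ≈ -0.6152 ∈ [-1.9, -0.3) ⇒ IN Λ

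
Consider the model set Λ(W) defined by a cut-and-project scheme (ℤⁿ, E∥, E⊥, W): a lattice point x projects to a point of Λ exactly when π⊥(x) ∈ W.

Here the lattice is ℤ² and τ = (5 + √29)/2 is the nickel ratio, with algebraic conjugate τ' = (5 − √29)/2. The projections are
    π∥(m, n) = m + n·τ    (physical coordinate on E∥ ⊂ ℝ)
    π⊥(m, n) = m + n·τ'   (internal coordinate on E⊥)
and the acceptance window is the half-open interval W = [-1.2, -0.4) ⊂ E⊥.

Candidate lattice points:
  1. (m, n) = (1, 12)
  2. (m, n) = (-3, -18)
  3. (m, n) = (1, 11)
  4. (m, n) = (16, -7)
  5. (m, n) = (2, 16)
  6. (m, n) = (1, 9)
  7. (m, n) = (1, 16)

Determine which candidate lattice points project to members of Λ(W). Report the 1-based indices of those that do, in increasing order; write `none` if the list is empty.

3, 5, 6

Numerically τ ≈ 5.19258 and τ' = −1/τ ≈ -0.19258.
#1 (1,12): internal coord 1 + (12)·τ' = -1.31099; -1.31099 ∉ [-1.2, -0.4) → out
#2 (-3,-18): internal coord -3 + (-18)·τ' = +0.46648; +0.46648 ∉ [-1.2, -0.4) → out
#3 (1,11): internal coord 1 + (11)·τ' = -1.11841; -1.11841 ∈ [-1.2, -0.4) → IN Λ
#4 (16,-7): internal coord 16 + (-7)·τ' = +17.34808; +17.34808 ∉ [-1.2, -0.4) → out
#5 (2,16): internal coord 2 + (16)·τ' = -1.08132; -1.08132 ∈ [-1.2, -0.4) → IN Λ
#6 (1,9): internal coord 1 + (9)·τ' = -0.73324; -0.73324 ∈ [-1.2, -0.4) → IN Λ
#7 (1,16): internal coord 1 + (16)·τ' = -2.08132; -2.08132 ∉ [-1.2, -0.4) → out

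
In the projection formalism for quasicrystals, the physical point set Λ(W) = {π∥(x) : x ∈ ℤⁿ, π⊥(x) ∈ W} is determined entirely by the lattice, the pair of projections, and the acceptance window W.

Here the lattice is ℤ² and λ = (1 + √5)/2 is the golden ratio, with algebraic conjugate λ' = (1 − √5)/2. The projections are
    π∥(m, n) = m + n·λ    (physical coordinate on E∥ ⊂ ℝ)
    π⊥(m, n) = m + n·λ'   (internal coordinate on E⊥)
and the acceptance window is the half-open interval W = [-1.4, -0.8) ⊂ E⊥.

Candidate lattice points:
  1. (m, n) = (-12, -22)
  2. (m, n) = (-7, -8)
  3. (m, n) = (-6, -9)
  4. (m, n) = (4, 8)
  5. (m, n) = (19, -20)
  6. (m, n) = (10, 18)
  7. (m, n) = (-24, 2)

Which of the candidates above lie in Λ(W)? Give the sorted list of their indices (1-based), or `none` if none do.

4, 6

Compute λ' = (1−√5)/2 = -0.6180, so π⊥(m,n) = m -0.6180·n.
#1 (-12,-22): internal coord -12 + (-22)·λ' = +1.5967; +1.5967 ∉ [-1.4, -0.8) → out
#2 (-7,-8): internal coord -7 + (-8)·λ' = -2.0557; -2.0557 ∉ [-1.4, -0.8) → out
#3 (-6,-9): internal coord -6 + (-9)·λ' = -0.4377; -0.4377 ∉ [-1.4, -0.8) → out
#4 (4,8): internal coord 4 + (8)·λ' = -0.9443; -0.9443 ∈ [-1.4, -0.8) → IN Λ
#5 (19,-20): internal coord 19 + (-20)·λ' = +31.3607; +31.3607 ∉ [-1.4, -0.8) → out
#6 (10,18): internal coord 10 + (18)·λ' = -1.1246; -1.1246 ∈ [-1.4, -0.8) → IN Λ
#7 (-24,2): internal coord -24 + (2)·λ' = -25.2361; -25.2361 ∉ [-1.4, -0.8) → out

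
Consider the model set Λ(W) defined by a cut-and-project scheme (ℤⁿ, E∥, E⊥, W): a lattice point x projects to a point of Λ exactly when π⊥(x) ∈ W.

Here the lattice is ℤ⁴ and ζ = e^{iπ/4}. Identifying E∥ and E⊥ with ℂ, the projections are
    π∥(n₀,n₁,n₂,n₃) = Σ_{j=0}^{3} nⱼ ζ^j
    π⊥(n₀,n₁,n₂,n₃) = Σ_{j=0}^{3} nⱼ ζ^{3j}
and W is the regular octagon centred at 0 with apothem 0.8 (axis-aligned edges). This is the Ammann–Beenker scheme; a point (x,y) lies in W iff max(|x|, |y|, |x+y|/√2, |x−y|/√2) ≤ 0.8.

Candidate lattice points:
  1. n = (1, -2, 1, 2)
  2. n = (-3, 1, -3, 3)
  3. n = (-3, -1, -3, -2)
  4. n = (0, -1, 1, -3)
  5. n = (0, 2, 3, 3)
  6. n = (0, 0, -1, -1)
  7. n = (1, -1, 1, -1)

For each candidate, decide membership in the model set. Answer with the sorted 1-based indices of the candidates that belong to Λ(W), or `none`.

With ζ = e^{iπ/4} the internal vectors are ζ^0,ζ^3,ζ^6,ζ^9.
candidate 1: n = (1, -2, 1, 2) → π⊥ ≈ (+3.8284, -1.0000); max(|x|,|y|,|x±y|/√2) = 3.8284 > 0.8 ⇒ ∉ W
candidate 2: n = (-3, 1, -3, 3) → π⊥ ≈ (-1.5858, +5.8284); max(|x|,|y|,|x±y|/√2) = 5.8284 > 0.8 ⇒ ∉ W
candidate 3: n = (-3, -1, -3, -2) → π⊥ ≈ (-3.7071, +0.8787); max(|x|,|y|,|x±y|/√2) = 3.7071 > 0.8 ⇒ ∉ W
candidate 4: n = (0, -1, 1, -3) → π⊥ ≈ (-1.4142, -3.8284); max(|x|,|y|,|x±y|/√2) = 3.8284 > 0.8 ⇒ ∉ W
candidate 5: n = (0, 2, 3, 3) → π⊥ ≈ (+0.7071, +0.5355); max(|x|,|y|,|x±y|/√2) = 0.8787 > 0.8 ⇒ ∉ W
candidate 6: n = (0, 0, -1, -1) → π⊥ ≈ (-0.7071, +0.2929); max(|x|,|y|,|x±y|/√2) = 0.7071 ≤ 0.8 ⇒ ∈ W
candidate 7: n = (1, -1, 1, -1) → π⊥ ≈ (+1.0000, -2.4142); max(|x|,|y|,|x±y|/√2) = 2.4142 > 0.8 ⇒ ∉ W

6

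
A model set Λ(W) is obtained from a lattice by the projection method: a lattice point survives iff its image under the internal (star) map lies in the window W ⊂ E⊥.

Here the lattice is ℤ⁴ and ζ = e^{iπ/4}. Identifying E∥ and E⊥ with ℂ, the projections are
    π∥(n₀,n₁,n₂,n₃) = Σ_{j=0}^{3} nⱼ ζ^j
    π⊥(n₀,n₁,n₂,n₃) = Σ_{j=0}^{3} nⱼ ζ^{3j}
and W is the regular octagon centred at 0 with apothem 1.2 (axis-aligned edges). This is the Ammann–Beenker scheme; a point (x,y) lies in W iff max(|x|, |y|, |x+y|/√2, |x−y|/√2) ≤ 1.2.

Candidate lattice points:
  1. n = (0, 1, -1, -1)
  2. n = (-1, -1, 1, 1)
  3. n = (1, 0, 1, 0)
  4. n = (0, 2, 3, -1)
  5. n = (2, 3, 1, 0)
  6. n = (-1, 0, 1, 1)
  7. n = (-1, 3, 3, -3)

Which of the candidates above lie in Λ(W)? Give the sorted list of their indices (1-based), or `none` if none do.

π⊥(n) = n₀ + n₁ζ³ + n₂ζ⁶ + n₃ζ⁹ where ζ = e^{iπ/4}.
#1 (0, 1, -1, -1): internal (-1.41421, 1.00000); octagon support 1.70711 vs apothem 1.2 → ∉ W
#2 (-1, -1, 1, 1): internal (0.41421, -1.00000); octagon support 1.00000 vs apothem 1.2 → ∈ W
#3 (1, 0, 1, 0): internal (1.00000, -1.00000); octagon support 1.41421 vs apothem 1.2 → ∉ W
#4 (0, 2, 3, -1): internal (-2.12132, -2.29289); octagon support 3.12132 vs apothem 1.2 → ∉ W
#5 (2, 3, 1, 0): internal (-0.12132, 1.12132); octagon support 1.12132 vs apothem 1.2 → ∈ W
#6 (-1, 0, 1, 1): internal (-0.29289, -0.29289); octagon support 0.41421 vs apothem 1.2 → ∈ W
#7 (-1, 3, 3, -3): internal (-5.24264, -3.00000); octagon support 5.82843 vs apothem 1.2 → ∉ W

2, 5, 6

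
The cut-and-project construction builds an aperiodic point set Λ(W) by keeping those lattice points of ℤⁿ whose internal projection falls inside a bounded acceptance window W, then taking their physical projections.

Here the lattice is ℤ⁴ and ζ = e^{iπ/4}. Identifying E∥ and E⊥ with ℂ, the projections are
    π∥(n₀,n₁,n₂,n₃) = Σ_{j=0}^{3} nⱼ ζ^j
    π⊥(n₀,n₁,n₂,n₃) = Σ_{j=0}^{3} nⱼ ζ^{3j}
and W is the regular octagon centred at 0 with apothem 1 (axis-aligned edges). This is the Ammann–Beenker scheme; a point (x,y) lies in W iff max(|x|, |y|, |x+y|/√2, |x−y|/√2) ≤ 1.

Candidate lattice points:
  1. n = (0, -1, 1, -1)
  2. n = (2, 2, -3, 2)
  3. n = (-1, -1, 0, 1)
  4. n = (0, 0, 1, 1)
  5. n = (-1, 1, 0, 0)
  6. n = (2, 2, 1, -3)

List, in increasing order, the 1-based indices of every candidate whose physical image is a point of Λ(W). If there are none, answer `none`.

3, 4

Internal map: ζ^{3j} for j=0..3 gives (1,0), (−√2/2,√2/2), (0,−1), (√2/2,√2/2).
candidate 1: n = (0, -1, 1, -1) → π⊥ ≈ (+0.0000, -2.4142); max(|x|,|y|,|x±y|/√2) = 2.4142 > 1 ⇒ ∉ W
candidate 2: n = (2, 2, -3, 2) → π⊥ ≈ (+2.0000, +5.8284); max(|x|,|y|,|x±y|/√2) = 5.8284 > 1 ⇒ ∉ W
candidate 3: n = (-1, -1, 0, 1) → π⊥ ≈ (+0.4142, +0.0000); max(|x|,|y|,|x±y|/√2) = 0.4142 ≤ 1 ⇒ ∈ W
candidate 4: n = (0, 0, 1, 1) → π⊥ ≈ (+0.7071, -0.2929); max(|x|,|y|,|x±y|/√2) = 0.7071 ≤ 1 ⇒ ∈ W
candidate 5: n = (-1, 1, 0, 0) → π⊥ ≈ (-1.7071, +0.7071); max(|x|,|y|,|x±y|/√2) = 1.7071 > 1 ⇒ ∉ W
candidate 6: n = (2, 2, 1, -3) → π⊥ ≈ (-1.5355, -1.7071); max(|x|,|y|,|x±y|/√2) = 2.2929 > 1 ⇒ ∉ W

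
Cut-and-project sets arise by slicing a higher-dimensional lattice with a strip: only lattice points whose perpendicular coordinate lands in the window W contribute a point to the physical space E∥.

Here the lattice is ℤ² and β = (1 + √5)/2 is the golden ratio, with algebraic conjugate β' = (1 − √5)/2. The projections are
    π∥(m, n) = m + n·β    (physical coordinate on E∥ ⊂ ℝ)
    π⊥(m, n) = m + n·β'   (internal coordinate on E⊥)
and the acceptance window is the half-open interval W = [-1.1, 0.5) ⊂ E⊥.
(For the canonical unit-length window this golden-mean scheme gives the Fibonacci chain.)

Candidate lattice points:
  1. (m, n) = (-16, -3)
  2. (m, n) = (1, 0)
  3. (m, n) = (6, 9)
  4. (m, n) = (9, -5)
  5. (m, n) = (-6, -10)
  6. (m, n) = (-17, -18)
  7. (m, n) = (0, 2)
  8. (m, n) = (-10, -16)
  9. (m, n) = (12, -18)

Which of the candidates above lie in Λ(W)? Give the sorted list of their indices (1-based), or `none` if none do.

β' = (1−√5)/2 ≈ -0.6180.
[1] lift (-16,-3): star map gives -14.1459; window check -1.1 ≤ -14.1459 < 0.5 is false → out
[2] lift (1,0): star map gives 1.0000; window check -1.1 ≤ 1.0000 < 0.5 is false → out
[3] lift (6,9): star map gives 0.4377; window check -1.1 ≤ 0.4377 < 0.5 is true → IN Λ
[4] lift (9,-5): star map gives 12.0902; window check -1.1 ≤ 12.0902 < 0.5 is false → out
[5] lift (-6,-10): star map gives 0.1803; window check -1.1 ≤ 0.1803 < 0.5 is true → IN Λ
[6] lift (-17,-18): star map gives -5.8754; window check -1.1 ≤ -5.8754 < 0.5 is false → out
[7] lift (0,2): star map gives -1.2361; window check -1.1 ≤ -1.2361 < 0.5 is false → out
[8] lift (-10,-16): star map gives -0.1115; window check -1.1 ≤ -0.1115 < 0.5 is true → IN Λ
[9] lift (12,-18): star map gives 23.1246; window check -1.1 ≤ 23.1246 < 0.5 is false → out

3, 5, 8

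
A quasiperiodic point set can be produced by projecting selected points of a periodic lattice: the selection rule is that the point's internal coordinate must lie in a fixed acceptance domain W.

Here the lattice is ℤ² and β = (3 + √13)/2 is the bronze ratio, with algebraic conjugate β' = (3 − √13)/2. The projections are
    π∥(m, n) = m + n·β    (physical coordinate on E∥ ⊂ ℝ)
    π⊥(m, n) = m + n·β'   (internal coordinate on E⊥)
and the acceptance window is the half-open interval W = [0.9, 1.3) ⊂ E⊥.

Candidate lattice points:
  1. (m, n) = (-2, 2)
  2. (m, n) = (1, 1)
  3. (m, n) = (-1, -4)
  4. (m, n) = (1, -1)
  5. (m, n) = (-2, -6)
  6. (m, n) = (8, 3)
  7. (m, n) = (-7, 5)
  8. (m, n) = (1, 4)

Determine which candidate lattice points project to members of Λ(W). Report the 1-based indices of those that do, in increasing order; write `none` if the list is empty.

β' = (3−√13)/2 ≈ -0.302776.
[1] lift (-2,2): star map gives -2.605551; window check 0.9 ≤ -2.605551 < 1.3 is false → out
[2] lift (1,1): star map gives 0.697224; window check 0.9 ≤ 0.697224 < 1.3 is false → out
[3] lift (-1,-4): star map gives 0.211103; window check 0.9 ≤ 0.211103 < 1.3 is false → out
[4] lift (1,-1): star map gives 1.302776; window check 0.9 ≤ 1.302776 < 1.3 is false → out
[5] lift (-2,-6): star map gives -0.183346; window check 0.9 ≤ -0.183346 < 1.3 is false → out
[6] lift (8,3): star map gives 7.091673; window check 0.9 ≤ 7.091673 < 1.3 is false → out
[7] lift (-7,5): star map gives -8.513878; window check 0.9 ≤ -8.513878 < 1.3 is false → out
[8] lift (1,4): star map gives -0.211103; window check 0.9 ≤ -0.211103 < 1.3 is false → out

none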